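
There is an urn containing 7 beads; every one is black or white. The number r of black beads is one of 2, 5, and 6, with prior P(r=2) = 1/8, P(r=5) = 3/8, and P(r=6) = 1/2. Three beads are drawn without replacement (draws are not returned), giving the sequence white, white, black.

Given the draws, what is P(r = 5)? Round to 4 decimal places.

0.4286

Compute the likelihood of the observed sequence for each case: P(data | r = 2) = (5/7)(4/6)(2/5) = 4/21; P(data | r = 5) = (2/7)(1/6)(5/5) = 1/21; P(data | r = 6) = (1/7)(0/6) = 0.
Multiplying each by its prior: 1/8 · 4/21 = 1/42, 3/8 · 1/21 = 1/56, 1/2 · 0 = 0; with total 1/24.
Therefore the posterior P(r = 5 | data) = (1/56) / (1/24) = 3/7.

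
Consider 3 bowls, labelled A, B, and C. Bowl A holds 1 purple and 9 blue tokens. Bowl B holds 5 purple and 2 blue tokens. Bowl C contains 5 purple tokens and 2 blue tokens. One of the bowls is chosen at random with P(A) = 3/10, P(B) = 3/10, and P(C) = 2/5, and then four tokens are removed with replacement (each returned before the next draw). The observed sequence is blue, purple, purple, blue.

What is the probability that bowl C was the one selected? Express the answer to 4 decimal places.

For each hypothesis, P(data | H) works out to: P(data | bowl A) = (9/10)(1/10)(1/10)(9/10) = 0.0081; P(data | bowl B) = (2/7)(5/7)(5/7)(2/7) = 0.041649; P(data | bowl C) = (2/7)(5/7)(5/7)(2/7) = 0.041649.
Weighting by the prior gives 3/10 · 0.0081 = 0.00243, 3/10 · 0.041649 = 0.012495, 2/5 · 0.041649 = 0.01666; summing to 0.031585.
So P(bowl C | data) = (0.01666) / (0.031585) = 0.52746.

0.5275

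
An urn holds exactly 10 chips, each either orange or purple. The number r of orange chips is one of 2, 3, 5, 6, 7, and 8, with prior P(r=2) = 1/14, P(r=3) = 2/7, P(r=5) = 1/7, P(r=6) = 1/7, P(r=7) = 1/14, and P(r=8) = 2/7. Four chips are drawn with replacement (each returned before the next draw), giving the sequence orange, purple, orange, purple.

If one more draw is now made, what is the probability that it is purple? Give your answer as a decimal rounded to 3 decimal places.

0.486

Compute the likelihood of the observed sequence for each case: P(data | r = 2) = (2/10)(8/10)(2/10)(8/10) = 0.0256; P(data | r = 3) = (3/10)(7/10)(3/10)(7/10) = 0.0441; P(data | r = 5) = (5/10)(5/10)(5/10)(5/10) = 0.0625; P(data | r = 6) = (6/10)(4/10)(6/10)(4/10) = 0.0576; P(data | r = 7) = (7/10)(3/10)(7/10)(3/10) = 0.0441; P(data | r = 8) = (8/10)(2/10)(8/10)(2/10) = 0.0256.
The prior-weighted likelihoods are 1/14 · 0.0256 = 0.0018286, 2/7 · 0.0441 = 0.0126, 1/7 · 0.0625 = 0.0089286, 1/7 · 0.0576 = 0.0082286, 1/14 · 0.0441 = 0.00315, 2/7 · 0.0256 = 0.0073143; summing to 0.04205.
Normalising, the posterior is P(r = 2 | data) = 0.043486, P(r = 3 | data) = 0.29964, P(r = 5 | data) = 0.21233, P(r = 6 | data) = 0.19569, P(r = 7 | data) = 0.074911, P(r = 8 | data) = 0.17394.
The predictive probability is P(purple next | data) = (4/5)(0.043486) + (7/10)(0.29964) + (1/2)(0.21233) + (2/5)(0.19569) + (3/10)(0.074911) + (1/5)(0.17394) = 0.48624.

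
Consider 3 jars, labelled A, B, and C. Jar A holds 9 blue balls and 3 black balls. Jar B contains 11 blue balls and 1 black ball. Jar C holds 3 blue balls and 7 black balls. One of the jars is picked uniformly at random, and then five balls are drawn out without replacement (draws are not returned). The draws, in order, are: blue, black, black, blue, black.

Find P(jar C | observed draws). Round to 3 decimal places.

For each hypothesis, P(data | H) works out to: P(data | jar A) = (9/12)(3/11)(2/10)(8/9)(1/8) = 0.0045455; P(data | jar B) = (11/12)(1/11)(0/10) = 0; P(data | jar C) = (3/10)(7/9)(6/8)(2/7)(5/6) = 0.041667.
The prior-weighted likelihoods are 1/3 · 0.0045455 = 0.0015152, 1/3 · 0 = 0, 1/3 · 0.041667 = 0.013889; these sum to 0.015404.
Hence P(jar C | data) = (0.013889) / (0.015404) = 0.90164.

0.902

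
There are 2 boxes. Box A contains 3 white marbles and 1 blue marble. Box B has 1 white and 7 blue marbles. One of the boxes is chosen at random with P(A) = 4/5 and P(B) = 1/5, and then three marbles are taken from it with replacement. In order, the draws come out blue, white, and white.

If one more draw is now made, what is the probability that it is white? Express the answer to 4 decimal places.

The likelihood of the observed sequence under each hypothesis: P(data | box A) = (1/4)(3/4)(3/4) = 0.14062; P(data | box B) = (7/8)(1/8)(1/8) = 0.013672.
Multiplying each by its prior: 4/5 · 0.14062 = 0.1125, 1/5 · 0.013672 = 0.0027344; with total 0.11523.
The posterior is then P(box A | data) = 0.97627, P(box B | data) = 0.023729.
So P(white next | data) = Σ P(white next | H) P(H | data) = (3/4)(0.97627) + (1/8)(0.023729) = 0.73517.

0.7352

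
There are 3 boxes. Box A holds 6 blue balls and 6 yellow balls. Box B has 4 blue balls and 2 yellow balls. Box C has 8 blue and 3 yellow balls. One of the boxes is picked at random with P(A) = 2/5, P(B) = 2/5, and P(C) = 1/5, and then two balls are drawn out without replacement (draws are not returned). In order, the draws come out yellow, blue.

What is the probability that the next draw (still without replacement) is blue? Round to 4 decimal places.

Under each hypothesis, the probability of the observed sequence is: P(data | box A) = (6/12)(6/11) = 3/11; P(data | box B) = (2/6)(4/5) = 4/15; P(data | box C) = (3/11)(8/10) = 12/55.
Weighting by the prior gives 2/5 · 3/11 = 6/55, 2/5 · 4/15 = 8/75, 1/5 · 12/55 = 12/275; with total 214/825.
Normalising, the posterior is P(box A | data) = 45/107, P(box B | data) = 44/107, P(box C | data) = 18/107.
Averaging over the posterior, P(blue next | data) = (1/2)(45/107) + (3/4)(44/107) + (7/9)(18/107) = 139/214.

0.6495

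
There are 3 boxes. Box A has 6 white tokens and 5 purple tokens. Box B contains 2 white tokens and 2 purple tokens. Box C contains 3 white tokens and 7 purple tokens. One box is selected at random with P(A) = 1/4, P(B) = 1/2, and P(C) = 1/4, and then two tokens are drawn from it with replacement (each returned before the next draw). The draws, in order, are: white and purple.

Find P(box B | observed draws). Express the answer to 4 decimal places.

0.5220

The likelihood of the observed sequence under each hypothesis: P(data | box A) = (6/11)(5/11) = 0.24793; P(data | box B) = (2/4)(2/4) = 0.25; P(data | box C) = (3/10)(7/10) = 0.21.
Weighting by the prior gives 1/4 · 0.24793 = 0.061983, 1/2 · 0.25 = 0.125, 1/4 · 0.21 = 0.0525; these sum to 0.23948.
Hence P(box B | data) = (0.125) / (0.23948) = 0.52196.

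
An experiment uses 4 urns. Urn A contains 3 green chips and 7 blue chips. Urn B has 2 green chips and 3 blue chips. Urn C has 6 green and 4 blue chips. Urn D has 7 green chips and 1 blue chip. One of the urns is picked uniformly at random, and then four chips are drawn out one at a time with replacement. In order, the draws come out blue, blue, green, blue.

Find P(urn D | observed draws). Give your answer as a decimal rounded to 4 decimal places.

For each hypothesis, P(data | H) works out to: P(data | urn A) = (7/10)(7/10)(3/10)(7/10) = 0.1029; P(data | urn B) = (3/5)(3/5)(2/5)(3/5) = 0.0864; P(data | urn C) = (4/10)(4/10)(6/10)(4/10) = 0.0384; P(data | urn D) = (1/8)(1/8)(7/8)(1/8) = 0.001709.
Weighting by the prior gives 1/4 · 0.1029 = 0.025725, 1/4 · 0.0864 = 0.0216, 1/4 · 0.0384 = 0.0096, 1/4 · 0.001709 = 0.00042725; these sum to 0.057352.
Hence P(urn D | data) = (0.00042725) / (0.057352) = 0.0074495.

0.0074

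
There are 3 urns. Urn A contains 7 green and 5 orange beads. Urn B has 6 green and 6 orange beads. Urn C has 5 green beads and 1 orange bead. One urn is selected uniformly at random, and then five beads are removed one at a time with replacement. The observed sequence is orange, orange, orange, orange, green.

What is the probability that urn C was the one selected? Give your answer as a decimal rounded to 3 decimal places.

0.013

The likelihood of the observed sequence under each hypothesis: P(data | urn A) = (5/12)(5/12)(5/12)(5/12)(7/12) = 0.017582; P(data | urn B) = (6/12)(6/12)(6/12)(6/12)(6/12) = 0.03125; P(data | urn C) = (1/6)(1/6)(1/6)(1/6)(5/6) = 0.000643.
The prior-weighted likelihoods are 1/3 · 0.017582 = 0.0058607, 1/3 · 0.03125 = 0.010417, 1/3 · 0.000643 = 0.00021433; summing to 0.016492.
So P(urn C | data) = (0.00021433) / (0.016492) = 0.012997.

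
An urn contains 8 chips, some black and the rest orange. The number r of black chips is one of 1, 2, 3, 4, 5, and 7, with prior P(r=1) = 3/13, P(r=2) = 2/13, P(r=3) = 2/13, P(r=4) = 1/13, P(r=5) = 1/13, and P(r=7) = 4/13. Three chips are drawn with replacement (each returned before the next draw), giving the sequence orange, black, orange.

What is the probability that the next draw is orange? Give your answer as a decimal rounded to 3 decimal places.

Compute the likelihood of the observed sequence for each case: P(data | r = 1) = (7/8)(1/8)(7/8) = 0.095703; P(data | r = 2) = (6/8)(2/8)(6/8) = 0.14062; P(data | r = 3) = (5/8)(3/8)(5/8) = 0.14648; P(data | r = 4) = (4/8)(4/8)(4/8) = 0.125; P(data | r = 5) = (3/8)(5/8)(3/8) = 0.087891; P(data | r = 7) = (1/8)(7/8)(1/8) = 0.013672.
Multiplying each by its prior: 3/13 · 0.095703 = 0.022085, 2/13 · 0.14062 = 0.021635, 2/13 · 0.14648 = 0.022536, 1/13 · 0.125 = 0.0096154, 1/13 · 0.087891 = 0.0067608, 4/13 · 0.013672 = 0.0042067; with total 0.086839.
Normalising, the posterior is P(r = 1 | data) = 0.25433, P(r = 2 | data) = 0.24913, P(r = 3 | data) = 0.25952, P(r = 4 | data) = 0.11073, P(r = 5 | data) = 0.077855, P(r = 7 | data) = 0.048443.
The predictive probability is P(orange next | data) = (7/8)(0.25433) + (3/4)(0.24913) + (5/8)(0.25952) + (1/2)(0.11073) + (3/8)(0.077855) + (1/8)(0.048443) = 0.6622.

0.662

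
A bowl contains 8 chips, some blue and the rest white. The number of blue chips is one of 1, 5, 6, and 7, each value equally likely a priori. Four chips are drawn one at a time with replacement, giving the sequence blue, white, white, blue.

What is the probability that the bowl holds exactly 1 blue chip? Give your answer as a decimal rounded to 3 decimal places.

Under each hypothesis, the probability of the observed sequence is: P(data | r = 1) = (1/8)(7/8)(7/8)(1/8) = 0.011963; P(data | r = 5) = (5/8)(3/8)(3/8)(5/8) = 0.054932; P(data | r = 6) = (6/8)(2/8)(2/8)(6/8) = 0.035156; P(data | r = 7) = (7/8)(1/8)(1/8)(7/8) = 0.011963.
Weighting by the prior gives 1/4 · 0.011963 = 0.0029907, 1/4 · 0.054932 = 0.013733, 1/4 · 0.035156 = 0.0087891, 1/4 · 0.011963 = 0.0029907; summing to 0.028503.
By Bayes' rule, P(r = 1 | data) = (0.0029907) / (0.028503) = 0.10493.

0.105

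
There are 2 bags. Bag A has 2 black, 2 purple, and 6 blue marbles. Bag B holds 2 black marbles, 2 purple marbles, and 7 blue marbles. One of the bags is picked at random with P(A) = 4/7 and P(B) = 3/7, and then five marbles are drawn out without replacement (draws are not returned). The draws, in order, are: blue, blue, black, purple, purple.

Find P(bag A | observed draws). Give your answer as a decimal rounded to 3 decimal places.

Compute the likelihood of the observed sequence for each case: P(data | bag A) = (6/10)(5/9)(2/8)(2/7)(1/6) = 0.0039683; P(data | bag B) = (7/11)(6/10)(2/9)(2/8)(1/7) = 0.0030303.
Weighting by the prior gives 4/7 · 0.0039683 = 0.0022676, 3/7 · 0.0030303 = 0.0012987; these sum to 0.0035663.
Hence P(bag A | data) = (0.0022676) / (0.0035663) = 0.63584.

0.636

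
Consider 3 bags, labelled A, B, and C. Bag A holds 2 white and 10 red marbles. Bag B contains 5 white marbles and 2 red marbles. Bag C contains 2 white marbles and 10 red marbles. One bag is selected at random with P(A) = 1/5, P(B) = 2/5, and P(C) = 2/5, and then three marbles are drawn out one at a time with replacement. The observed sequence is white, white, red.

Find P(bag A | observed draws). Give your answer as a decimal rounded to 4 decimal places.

0.0641

Compute the likelihood of the observed sequence for each case: P(data | bag A) = (2/12)(2/12)(10/12) = 0.023148; P(data | bag B) = (5/7)(5/7)(2/7) = 0.14577; P(data | bag C) = (2/12)(2/12)(10/12) = 0.023148.
Weighting by the prior gives 1/5 · 0.023148 = 0.0046296, 2/5 · 0.14577 = 0.058309, 2/5 · 0.023148 = 0.0092593; with total 0.072198.
So P(bag A | data) = (0.0046296) / (0.072198) = 0.064124.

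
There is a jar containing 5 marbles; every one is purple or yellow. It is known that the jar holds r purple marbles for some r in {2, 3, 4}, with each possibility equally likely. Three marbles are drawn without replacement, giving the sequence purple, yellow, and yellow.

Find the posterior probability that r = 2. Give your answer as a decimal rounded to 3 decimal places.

0.667

Compute the likelihood of the observed sequence for each case: P(data | r = 2) = (2/5)(3/4)(2/3) = 1/5; P(data | r = 3) = (3/5)(2/4)(1/3) = 1/10; P(data | r = 4) = (4/5)(1/4)(0/3) = 0.
The prior-weighted likelihoods are 1/3 · 1/5 = 1/15, 1/3 · 1/10 = 1/30, 1/3 · 0 = 0; with total 1/10.
By Bayes' rule, P(r = 2 | data) = (1/15) / (1/10) = 2/3.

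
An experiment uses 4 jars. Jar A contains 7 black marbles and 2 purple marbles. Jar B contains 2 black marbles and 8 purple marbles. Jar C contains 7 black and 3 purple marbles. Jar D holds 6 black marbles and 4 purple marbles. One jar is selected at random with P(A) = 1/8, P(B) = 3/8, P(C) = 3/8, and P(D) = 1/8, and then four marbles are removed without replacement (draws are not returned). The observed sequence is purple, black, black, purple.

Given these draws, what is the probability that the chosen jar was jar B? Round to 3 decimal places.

0.211

Under each hypothesis, the probability of the observed sequence is: P(data | jar A) = (2/9)(7/8)(6/7)(1/6) = 0.027778; P(data | jar B) = (8/10)(2/9)(1/8)(7/7) = 0.022222; P(data | jar C) = (3/10)(7/9)(6/8)(2/7) = 0.05; P(data | jar D) = (4/10)(6/9)(5/8)(3/7) = 0.071429.
Weighting by the prior gives 1/8 · 0.027778 = 0.0034722, 3/8 · 0.022222 = 0.0083333, 3/8 · 0.05 = 0.01875, 1/8 · 0.071429 = 0.0089286; with total 0.039484.
Therefore the posterior P(jar B | data) = (0.0083333) / (0.039484) = 0.21106.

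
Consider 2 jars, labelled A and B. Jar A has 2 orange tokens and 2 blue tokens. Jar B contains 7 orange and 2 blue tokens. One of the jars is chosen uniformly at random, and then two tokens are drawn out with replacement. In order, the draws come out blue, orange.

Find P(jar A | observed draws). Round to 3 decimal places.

0.591

The likelihood of the observed sequence under each hypothesis: P(data | jar A) = (2/4)(2/4) = 1/4; P(data | jar B) = (2/9)(7/9) = 14/81.
The prior-weighted likelihoods are 1/2 · 1/4 = 1/8, 1/2 · 14/81 = 7/81; these sum to 137/648.
Therefore the posterior P(jar A | data) = (1/8) / (137/648) = 81/137.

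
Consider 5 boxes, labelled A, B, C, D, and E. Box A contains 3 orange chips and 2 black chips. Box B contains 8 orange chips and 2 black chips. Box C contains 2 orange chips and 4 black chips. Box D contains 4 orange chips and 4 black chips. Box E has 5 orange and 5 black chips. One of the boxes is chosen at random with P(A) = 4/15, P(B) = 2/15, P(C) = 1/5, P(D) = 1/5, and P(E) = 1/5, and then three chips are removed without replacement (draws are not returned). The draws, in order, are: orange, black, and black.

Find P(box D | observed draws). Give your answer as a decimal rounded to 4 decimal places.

0.2268

Compute the likelihood of the observed sequence for each case: P(data | box A) = (3/5)(2/4)(1/3) = 0.1; P(data | box B) = (8/10)(2/9)(1/8) = 0.022222; P(data | box C) = (2/6)(4/5)(3/4) = 0.2; P(data | box D) = (4/8)(4/7)(3/6) = 0.14286; P(data | box E) = (5/10)(5/9)(4/8) = 0.13889.
The prior-weighted likelihoods are 4/15 · 0.1 = 0.026667, 2/15 · 0.022222 = 0.002963, 1/5 · 0.2 = 0.04, 1/5 · 0.14286 = 0.028571, 1/5 · 0.13889 = 0.027778; summing to 0.12598.
By Bayes' rule, P(box D | data) = (0.028571) / (0.12598) = 0.2268.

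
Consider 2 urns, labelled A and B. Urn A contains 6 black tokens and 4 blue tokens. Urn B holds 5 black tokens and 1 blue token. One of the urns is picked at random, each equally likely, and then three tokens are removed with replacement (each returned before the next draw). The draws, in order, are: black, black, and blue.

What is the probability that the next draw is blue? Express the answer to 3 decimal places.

Compute the likelihood of the observed sequence for each case: P(data | urn A) = (6/10)(6/10)(4/10) = 0.144; P(data | urn B) = (5/6)(5/6)(1/6) = 0.11574.
Weighting by the prior gives 1/2 · 0.144 = 0.072, 1/2 · 0.11574 = 0.05787; these sum to 0.12987.
Dividing through by the total gives posterior P(urn A | data) = 0.5544, P(urn B | data) = 0.4456.
The predictive probability is P(blue next | data) = (2/5)(0.5544) + (1/6)(0.4456) = 0.29603.

0.296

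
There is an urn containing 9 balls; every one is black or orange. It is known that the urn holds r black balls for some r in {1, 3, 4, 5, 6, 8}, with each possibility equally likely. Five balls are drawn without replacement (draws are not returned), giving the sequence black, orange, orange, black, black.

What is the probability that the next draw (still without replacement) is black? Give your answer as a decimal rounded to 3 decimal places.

0.486

For each hypothesis, P(data | H) works out to: P(data | r = 1) = (1/9)(8/8)(7/7)(0/6) = 0; P(data | r = 3) = (3/9)(6/8)(5/7)(2/6)(1/5) = 1/84; P(data | r = 4) = (4/9)(5/8)(4/7)(3/6)(2/5) = 2/63; P(data | r = 5) = (5/9)(4/8)(3/7)(4/6)(3/5) = 1/21; P(data | r = 6) = (6/9)(3/8)(2/7)(5/6)(4/5) = 1/21; P(data | r = 8) = (8/9)(1/8)(0/7) = 0.
Weighting by the prior gives 1/6 · 0 = 0, 1/6 · 1/84 = 1/504, 1/6 · 2/63 = 1/189, 1/6 · 1/21 = 1/126, 1/6 · 1/21 = 1/126, 1/6 · 0 = 0; with total 5/216.
Dividing through by the total gives posterior P(r = 1 | data) = 0, P(r = 3 | data) = 3/35, P(r = 4 | data) = 8/35, P(r = 5 | data) = 12/35, P(r = 6 | data) = 12/35, P(r = 8 | data) = 0.
So P(black next | data) = Σ P(black next | H) P(H | data) = (0)(3/35) + (1/4)(8/35) + (1/2)(12/35) + (3/4)(12/35) = 17/35.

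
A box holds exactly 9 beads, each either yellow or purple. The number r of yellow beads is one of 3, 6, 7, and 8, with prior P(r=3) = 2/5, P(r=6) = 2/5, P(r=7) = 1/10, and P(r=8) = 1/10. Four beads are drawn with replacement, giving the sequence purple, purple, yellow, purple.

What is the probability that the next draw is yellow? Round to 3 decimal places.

0.408

For each hypothesis, P(data | H) works out to: P(data | r = 3) = (6/9)(6/9)(3/9)(6/9) = 0.098765; P(data | r = 6) = (3/9)(3/9)(6/9)(3/9) = 0.024691; P(data | r = 7) = (2/9)(2/9)(7/9)(2/9) = 0.0085353; P(data | r = 8) = (1/9)(1/9)(8/9)(1/9) = 0.0012193.
Weighting by the prior gives 2/5 · 0.098765 = 0.039506, 2/5 · 0.024691 = 0.0098765, 1/10 · 0.0085353 = 0.00085353, 1/10 · 0.0012193 = 0.00012193; summing to 0.050358.
Dividing through by the total gives posterior P(r = 3 | data) = 0.7845, P(r = 6 | data) = 0.19613, P(r = 7 | data) = 0.016949, P(r = 8 | data) = 0.0024213.
The predictive probability is P(yellow next | data) = (1/3)(0.7845) + (2/3)(0.19613) + (7/9)(0.016949) + (8/9)(0.0024213) = 0.40759.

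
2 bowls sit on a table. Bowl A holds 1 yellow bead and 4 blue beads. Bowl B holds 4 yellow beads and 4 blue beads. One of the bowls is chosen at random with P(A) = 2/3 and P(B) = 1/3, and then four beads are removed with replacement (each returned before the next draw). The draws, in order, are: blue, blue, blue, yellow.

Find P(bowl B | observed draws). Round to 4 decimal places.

Compute the likelihood of the observed sequence for each case: P(data | bowl A) = (4/5)(4/5)(4/5)(1/5) = 0.1024; P(data | bowl B) = (4/8)(4/8)(4/8)(4/8) = 0.0625.
The prior-weighted likelihoods are 2/3 · 0.1024 = 0.068267, 1/3 · 0.0625 = 0.020833; with total 0.0891.
So P(bowl B | data) = (0.020833) / (0.0891) = 0.23382.

0.2338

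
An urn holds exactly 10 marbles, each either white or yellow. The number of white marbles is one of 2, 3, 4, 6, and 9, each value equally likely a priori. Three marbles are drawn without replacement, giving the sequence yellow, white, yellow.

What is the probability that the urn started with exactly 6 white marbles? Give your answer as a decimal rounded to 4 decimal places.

Under each hypothesis, the probability of the observed sequence is: P(data | r = 2) = (8/10)(2/9)(7/8) = 7/45; P(data | r = 3) = (7/10)(3/9)(6/8) = 7/40; P(data | r = 4) = (6/10)(4/9)(5/8) = 1/6; P(data | r = 6) = (4/10)(6/9)(3/8) = 1/10; P(data | r = 9) = (1/10)(9/9)(0/8) = 0.
Weighting by the prior gives 1/5 · 7/45 = 7/225, 1/5 · 7/40 = 7/200, 1/5 · 1/6 = 1/30, 1/5 · 1/10 = 1/50, 1/5 · 0 = 0; with total 43/360.
Hence P(r = 6 | data) = (1/50) / (43/360) = 36/215.

0.1674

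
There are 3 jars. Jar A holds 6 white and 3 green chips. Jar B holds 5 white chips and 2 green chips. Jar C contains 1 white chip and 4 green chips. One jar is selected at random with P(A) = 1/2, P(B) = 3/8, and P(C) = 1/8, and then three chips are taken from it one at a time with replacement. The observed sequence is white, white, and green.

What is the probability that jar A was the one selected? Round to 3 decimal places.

The likelihood of the observed sequence under each hypothesis: P(data | jar A) = (6/9)(6/9)(3/9) = 0.14815; P(data | jar B) = (5/7)(5/7)(2/7) = 0.14577; P(data | jar C) = (1/5)(1/5)(4/5) = 0.032.
The prior-weighted likelihoods are 1/2 · 0.14815 = 0.074074, 3/8 · 0.14577 = 0.054665, 1/8 · 0.032 = 0.004; these sum to 0.13274.
Therefore the posterior P(jar A | data) = (0.074074) / (0.13274) = 0.55804.

0.558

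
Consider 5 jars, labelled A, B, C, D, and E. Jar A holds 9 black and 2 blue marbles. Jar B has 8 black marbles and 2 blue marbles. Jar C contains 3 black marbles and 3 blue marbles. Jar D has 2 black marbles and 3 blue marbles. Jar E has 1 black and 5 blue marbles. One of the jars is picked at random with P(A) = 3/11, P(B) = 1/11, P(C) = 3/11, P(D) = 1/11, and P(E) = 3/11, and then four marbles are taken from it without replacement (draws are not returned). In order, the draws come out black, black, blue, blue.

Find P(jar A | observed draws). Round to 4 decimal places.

The likelihood of the observed sequence under each hypothesis: P(data | jar A) = (9/11)(8/10)(2/9)(1/8) = 0.018182; P(data | jar B) = (8/10)(7/9)(2/8)(1/7) = 0.022222; P(data | jar C) = (3/6)(2/5)(3/4)(2/3) = 0.1; P(data | jar D) = (2/5)(1/4)(3/3)(2/2) = 0.1; P(data | jar E) = (1/6)(0/5) = 0.
Weighting by the prior gives 3/11 · 0.018182 = 0.0049587, 1/11 · 0.022222 = 0.0020202, 3/11 · 0.1 = 0.027273, 1/11 · 0.1 = 0.0090909, 3/11 · 0 = 0; these sum to 0.043343.
By Bayes' rule, P(jar A | data) = (0.0049587) / (0.043343) = 0.11441.

0.1144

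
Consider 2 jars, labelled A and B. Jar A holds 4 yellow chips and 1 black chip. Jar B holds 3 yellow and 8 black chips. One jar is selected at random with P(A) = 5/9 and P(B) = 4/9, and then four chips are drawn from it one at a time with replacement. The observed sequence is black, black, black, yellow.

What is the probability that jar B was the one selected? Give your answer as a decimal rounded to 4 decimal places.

Under each hypothesis, the probability of the observed sequence is: P(data | jar A) = (1/5)(1/5)(1/5)(4/5) = 0.0064; P(data | jar B) = (8/11)(8/11)(8/11)(3/11) = 0.10491.
Weighting by the prior gives 5/9 · 0.0064 = 0.0035556, 4/9 · 0.10491 = 0.046627; with total 0.050183.
Hence P(jar B | data) = (0.046627) / (0.050183) = 0.92915.

0.9291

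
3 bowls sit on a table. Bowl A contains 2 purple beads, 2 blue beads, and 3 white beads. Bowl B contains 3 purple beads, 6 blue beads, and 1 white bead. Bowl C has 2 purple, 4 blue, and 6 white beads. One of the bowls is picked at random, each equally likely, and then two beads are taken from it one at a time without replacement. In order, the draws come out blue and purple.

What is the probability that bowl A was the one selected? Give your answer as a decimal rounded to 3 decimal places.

0.268

For each hypothesis, P(data | H) works out to: P(data | bowl A) = (2/7)(2/6) = 0.095238; P(data | bowl B) = (6/10)(3/9) = 0.2; P(data | bowl C) = (4/12)(2/11) = 0.060606.
Multiplying each by its prior: 1/3 · 0.095238 = 0.031746, 1/3 · 0.2 = 0.066667, 1/3 · 0.060606 = 0.020202; summing to 0.11861.
So P(bowl A | data) = (0.031746) / (0.11861) = 0.26764.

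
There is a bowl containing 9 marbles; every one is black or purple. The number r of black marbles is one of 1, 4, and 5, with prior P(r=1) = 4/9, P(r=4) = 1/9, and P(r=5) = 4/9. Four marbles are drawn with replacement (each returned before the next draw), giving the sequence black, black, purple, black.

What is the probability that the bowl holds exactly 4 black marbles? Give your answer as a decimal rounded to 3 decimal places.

Compute the likelihood of the observed sequence for each case: P(data | r = 1) = (1/9)(1/9)(8/9)(1/9) = 0.0012193; P(data | r = 4) = (4/9)(4/9)(5/9)(4/9) = 0.048773; P(data | r = 5) = (5/9)(5/9)(4/9)(5/9) = 0.076208.
The prior-weighted likelihoods are 4/9 · 0.0012193 = 0.00054192, 1/9 · 0.048773 = 0.0054192, 4/9 · 0.076208 = 0.03387; summing to 0.039831.
Therefore the posterior P(r = 4 | data) = (0.0054192) / (0.039831) = 0.13605.

0.136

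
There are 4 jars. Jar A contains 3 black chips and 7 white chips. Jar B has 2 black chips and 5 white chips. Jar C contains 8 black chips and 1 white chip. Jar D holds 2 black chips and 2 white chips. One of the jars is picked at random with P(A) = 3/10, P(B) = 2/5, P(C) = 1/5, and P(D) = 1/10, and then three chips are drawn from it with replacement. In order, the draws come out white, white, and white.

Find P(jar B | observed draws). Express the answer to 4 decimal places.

0.5576

Compute the likelihood of the observed sequence for each case: P(data | jar A) = (7/10)(7/10)(7/10) = 0.343; P(data | jar B) = (5/7)(5/7)(5/7) = 0.36443; P(data | jar C) = (1/9)(1/9)(1/9) = 0.0013717; P(data | jar D) = (2/4)(2/4)(2/4) = 0.125.
The prior-weighted likelihoods are 3/10 · 0.343 = 0.1029, 2/5 · 0.36443 = 0.14577, 1/5 · 0.0013717 = 0.00027435, 1/10 · 0.125 = 0.0125; these sum to 0.26145.
So P(jar B | data) = (0.14577) / (0.26145) = 0.55756.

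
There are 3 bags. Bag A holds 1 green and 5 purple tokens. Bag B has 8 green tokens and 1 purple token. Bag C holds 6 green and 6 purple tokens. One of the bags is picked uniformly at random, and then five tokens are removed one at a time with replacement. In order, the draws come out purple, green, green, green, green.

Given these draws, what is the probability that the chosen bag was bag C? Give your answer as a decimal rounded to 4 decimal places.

Under each hypothesis, the probability of the observed sequence is: P(data | bag A) = (5/6)(1/6)(1/6)(1/6)(1/6) = 0.000643; P(data | bag B) = (1/9)(8/9)(8/9)(8/9)(8/9) = 0.069366; P(data | bag C) = (6/12)(6/12)(6/12)(6/12)(6/12) = 0.03125.
Weighting by the prior gives 1/3 · 0.000643 = 0.00021433, 1/3 · 0.069366 = 0.023122, 1/3 · 0.03125 = 0.010417; with total 0.033753.
Therefore the posterior P(bag C | data) = (0.010417) / (0.033753) = 0.30861.

0.3086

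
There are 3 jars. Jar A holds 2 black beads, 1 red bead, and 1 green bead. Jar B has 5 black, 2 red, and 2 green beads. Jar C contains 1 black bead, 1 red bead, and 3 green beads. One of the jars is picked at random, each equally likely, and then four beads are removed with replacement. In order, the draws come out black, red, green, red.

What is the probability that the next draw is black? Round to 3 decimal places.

Under each hypothesis, the probability of the observed sequence is: P(data | jar A) = (2/4)(1/4)(1/4)(1/4) = 0.0078125; P(data | jar B) = (5/9)(2/9)(2/9)(2/9) = 0.0060966; P(data | jar C) = (1/5)(1/5)(3/5)(1/5) = 0.0048.
Multiplying each by its prior: 1/3 · 0.0078125 = 0.0026042, 1/3 · 0.0060966 = 0.0020322, 1/3 · 0.0048 = 0.0016; with total 0.0062364.
The posterior is then P(jar A | data) = 0.41758, P(jar B | data) = 0.32586, P(jar C | data) = 0.25656.
Averaging over the posterior, P(black next | data) = (1/2)(0.41758) + (5/9)(0.32586) + (1/5)(0.25656) = 0.44114.

0.441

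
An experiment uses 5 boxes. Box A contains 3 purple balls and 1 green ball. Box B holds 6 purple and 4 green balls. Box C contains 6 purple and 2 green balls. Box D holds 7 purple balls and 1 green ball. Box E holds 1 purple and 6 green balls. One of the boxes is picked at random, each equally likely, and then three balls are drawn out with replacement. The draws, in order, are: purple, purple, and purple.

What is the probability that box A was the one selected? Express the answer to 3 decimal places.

For each hypothesis, P(data | H) works out to: P(data | box A) = (3/4)(3/4)(3/4) = 0.42188; P(data | box B) = (6/10)(6/10)(6/10) = 0.216; P(data | box C) = (6/8)(6/8)(6/8) = 0.42188; P(data | box D) = (7/8)(7/8)(7/8) = 0.66992; P(data | box E) = (1/7)(1/7)(1/7) = 0.0029155.
The prior-weighted likelihoods are 1/5 · 0.42188 = 0.084375, 1/5 · 0.216 = 0.0432, 1/5 · 0.42188 = 0.084375, 1/5 · 0.66992 = 0.13398, 1/5 · 0.0029155 = 0.00058309; with total 0.34652.
Hence P(box A | data) = (0.084375) / (0.34652) = 0.24349.

0.243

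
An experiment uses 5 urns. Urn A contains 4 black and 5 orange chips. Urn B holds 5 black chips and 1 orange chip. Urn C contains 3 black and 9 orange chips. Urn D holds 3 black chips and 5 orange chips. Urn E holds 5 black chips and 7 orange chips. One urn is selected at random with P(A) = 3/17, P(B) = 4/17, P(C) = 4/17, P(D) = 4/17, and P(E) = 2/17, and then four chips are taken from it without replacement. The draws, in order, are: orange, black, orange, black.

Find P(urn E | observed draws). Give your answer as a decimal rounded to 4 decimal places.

0.1744

For each hypothesis, P(data | H) works out to: P(data | urn A) = (5/9)(4/8)(4/7)(3/6) = 0.079365; P(data | urn B) = (1/6)(5/5)(0/4) = 0; P(data | urn C) = (9/12)(3/11)(8/10)(2/9) = 0.036364; P(data | urn D) = (5/8)(3/7)(4/6)(2/5) = 0.071429; P(data | urn E) = (7/12)(5/11)(6/10)(4/9) = 0.070707.
Multiplying each by its prior: 3/17 · 0.079365 = 0.014006, 4/17 · 0 = 0, 4/17 · 0.036364 = 0.0085561, 4/17 · 0.071429 = 0.016807, 2/17 · 0.070707 = 0.0083185; these sum to 0.047687.
Hence P(urn E | data) = (0.0083185) / (0.047687) = 0.17444.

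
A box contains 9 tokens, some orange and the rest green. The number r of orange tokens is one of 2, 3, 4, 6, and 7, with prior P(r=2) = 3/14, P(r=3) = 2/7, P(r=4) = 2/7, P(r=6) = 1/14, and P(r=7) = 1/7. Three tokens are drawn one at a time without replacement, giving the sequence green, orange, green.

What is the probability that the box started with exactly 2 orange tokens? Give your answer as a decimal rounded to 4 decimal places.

The likelihood of the observed sequence under each hypothesis: P(data | r = 2) = (7/9)(2/8)(6/7) = 1/6; P(data | r = 3) = (6/9)(3/8)(5/7) = 5/28; P(data | r = 4) = (5/9)(4/8)(4/7) = 10/63; P(data | r = 6) = (3/9)(6/8)(2/7) = 1/14; P(data | r = 7) = (2/9)(7/8)(1/7) = 1/36.
Multiplying each by its prior: 3/14 · 1/6 = 1/28, 2/7 · 5/28 = 5/98, 2/7 · 10/63 = 20/441, 1/14 · 1/14 = 1/196, 1/7 · 1/36 = 1/252; summing to 83/588.
Hence P(r = 2 | data) = (1/28) / (83/588) = 21/83.

0.2530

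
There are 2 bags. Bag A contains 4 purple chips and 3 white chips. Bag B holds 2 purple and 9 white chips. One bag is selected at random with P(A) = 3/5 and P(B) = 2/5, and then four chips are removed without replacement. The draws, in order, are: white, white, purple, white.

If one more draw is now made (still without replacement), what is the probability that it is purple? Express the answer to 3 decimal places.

0.359

The likelihood of the observed sequence under each hypothesis: P(data | bag A) = (3/7)(2/6)(4/5)(1/4) = 0.028571; P(data | bag B) = (9/11)(8/10)(2/9)(7/8) = 0.12727.
Weighting by the prior gives 3/5 · 0.028571 = 0.017143, 2/5 · 0.12727 = 0.050909; with total 0.068052.
The posterior is then P(bag A | data) = 0.25191, P(bag B | data) = 0.74809.
Averaging over the posterior, P(purple next | data) = (1)(0.25191) + (1/7)(0.74809) = 0.35878.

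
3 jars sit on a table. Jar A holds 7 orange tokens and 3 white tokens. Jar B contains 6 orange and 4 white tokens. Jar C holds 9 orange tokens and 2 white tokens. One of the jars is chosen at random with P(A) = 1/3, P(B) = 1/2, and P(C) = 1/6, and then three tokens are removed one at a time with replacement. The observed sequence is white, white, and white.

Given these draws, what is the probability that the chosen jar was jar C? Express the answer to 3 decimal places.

0.024

For each hypothesis, P(data | H) works out to: P(data | jar A) = (3/10)(3/10)(3/10) = 0.027; P(data | jar B) = (4/10)(4/10)(4/10) = 0.064; P(data | jar C) = (2/11)(2/11)(2/11) = 0.0060105.
Multiplying each by its prior: 1/3 · 0.027 = 0.009, 1/2 · 0.064 = 0.032, 1/6 · 0.0060105 = 0.0010018; with total 0.042002.
Therefore the posterior P(jar C | data) = (0.0010018) / (0.042002) = 0.02385.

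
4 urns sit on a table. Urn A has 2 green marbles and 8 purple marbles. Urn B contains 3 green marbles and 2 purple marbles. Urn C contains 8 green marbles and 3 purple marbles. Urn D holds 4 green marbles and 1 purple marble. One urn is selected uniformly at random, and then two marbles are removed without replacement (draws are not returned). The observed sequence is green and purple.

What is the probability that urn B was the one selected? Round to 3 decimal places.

0.335

Compute the likelihood of the observed sequence for each case: P(data | urn A) = (2/10)(8/9) = 0.17778; P(data | urn B) = (3/5)(2/4) = 0.3; P(data | urn C) = (8/11)(3/10) = 0.21818; P(data | urn D) = (4/5)(1/4) = 0.2.
Multiplying each by its prior: 1/4 · 0.17778 = 0.044444, 1/4 · 0.3 = 0.075, 1/4 · 0.21818 = 0.054545, 1/4 · 0.2 = 0.05; summing to 0.22399.
Therefore the posterior P(urn B | data) = (0.075) / (0.22399) = 0.33484.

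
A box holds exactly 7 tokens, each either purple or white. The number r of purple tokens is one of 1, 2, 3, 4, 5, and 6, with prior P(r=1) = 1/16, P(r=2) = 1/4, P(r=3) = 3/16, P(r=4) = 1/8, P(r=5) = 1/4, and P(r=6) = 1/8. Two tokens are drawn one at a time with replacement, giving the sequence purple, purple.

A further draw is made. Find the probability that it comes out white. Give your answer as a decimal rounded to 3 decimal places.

The likelihood of the observed sequence under each hypothesis: P(data | r = 1) = (1/7)(1/7) = 1/49; P(data | r = 2) = (2/7)(2/7) = 4/49; P(data | r = 3) = (3/7)(3/7) = 9/49; P(data | r = 4) = (4/7)(4/7) = 16/49; P(data | r = 5) = (5/7)(5/7) = 25/49; P(data | r = 6) = (6/7)(6/7) = 36/49.
Multiplying each by its prior: 1/16 · 1/49 = 1/784, 1/4 · 4/49 = 1/49, 3/16 · 9/49 = 27/784, 1/8 · 16/49 = 2/49, 1/4 · 25/49 = 25/196, 1/8 · 36/49 = 9/98; summing to 31/98.
Normalising, the posterior is P(r = 1 | data) = 1/248, P(r = 2 | data) = 2/31, P(r = 3 | data) = 27/248, P(r = 4 | data) = 4/31, P(r = 5 | data) = 25/62, P(r = 6 | data) = 9/31.
The predictive probability is P(white next | data) = (6/7)(1/248) + (5/7)(2/31) + (4/7)(27/248) + (3/7)(4/31) + (2/7)(25/62) + (1/7)(9/31) = 281/868.

0.324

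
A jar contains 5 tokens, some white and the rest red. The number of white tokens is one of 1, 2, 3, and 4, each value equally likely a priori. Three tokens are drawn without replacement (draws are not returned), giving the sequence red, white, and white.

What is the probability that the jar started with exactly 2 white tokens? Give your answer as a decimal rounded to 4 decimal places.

The likelihood of the observed sequence under each hypothesis: P(data | r = 1) = (4/5)(1/4)(0/3) = 0; P(data | r = 2) = (3/5)(2/4)(1/3) = 1/10; P(data | r = 3) = (2/5)(3/4)(2/3) = 1/5; P(data | r = 4) = (1/5)(4/4)(3/3) = 1/5.
Multiplying each by its prior: 1/4 · 0 = 0, 1/4 · 1/10 = 1/40, 1/4 · 1/5 = 1/20, 1/4 · 1/5 = 1/20; summing to 1/8.
Hence P(r = 2 | data) = (1/40) / (1/8) = 1/5.

0.2000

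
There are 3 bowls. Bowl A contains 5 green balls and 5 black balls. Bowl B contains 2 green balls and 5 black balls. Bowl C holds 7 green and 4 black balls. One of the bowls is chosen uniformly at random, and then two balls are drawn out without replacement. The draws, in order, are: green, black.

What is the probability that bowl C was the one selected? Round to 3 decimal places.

0.330

Compute the likelihood of the observed sequence for each case: P(data | bowl A) = (5/10)(5/9) = 0.27778; P(data | bowl B) = (2/7)(5/6) = 0.2381; P(data | bowl C) = (7/11)(4/10) = 0.25455.
The prior-weighted likelihoods are 1/3 · 0.27778 = 0.092593, 1/3 · 0.2381 = 0.079365, 1/3 · 0.25455 = 0.084848; with total 0.25681.
So P(bowl C | data) = (0.084848) / (0.25681) = 0.3304.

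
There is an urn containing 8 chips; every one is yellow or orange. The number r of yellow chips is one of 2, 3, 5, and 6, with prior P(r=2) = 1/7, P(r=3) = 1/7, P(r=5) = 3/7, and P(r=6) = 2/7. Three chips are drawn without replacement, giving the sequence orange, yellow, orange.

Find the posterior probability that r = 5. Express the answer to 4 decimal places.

0.3846

The likelihood of the observed sequence under each hypothesis: P(data | r = 2) = (6/8)(2/7)(5/6) = 5/28; P(data | r = 3) = (5/8)(3/7)(4/6) = 5/28; P(data | r = 5) = (3/8)(5/7)(2/6) = 5/56; P(data | r = 6) = (2/8)(6/7)(1/6) = 1/28.
The prior-weighted likelihoods are 1/7 · 5/28 = 5/196, 1/7 · 5/28 = 5/196, 3/7 · 5/56 = 15/392, 2/7 · 1/28 = 1/98; summing to 39/392.
Therefore the posterior P(r = 5 | data) = (15/392) / (39/392) = 5/13.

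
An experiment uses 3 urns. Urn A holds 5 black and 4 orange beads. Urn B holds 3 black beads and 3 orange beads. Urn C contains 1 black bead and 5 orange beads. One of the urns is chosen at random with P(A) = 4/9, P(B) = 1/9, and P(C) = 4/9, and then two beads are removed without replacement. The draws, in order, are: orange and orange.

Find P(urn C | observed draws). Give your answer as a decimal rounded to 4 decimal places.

For each hypothesis, P(data | H) works out to: P(data | urn A) = (4/9)(3/8) = 1/6; P(data | urn B) = (3/6)(2/5) = 1/5; P(data | urn C) = (5/6)(4/5) = 2/3.
The prior-weighted likelihoods are 4/9 · 1/6 = 2/27, 1/9 · 1/5 = 1/45, 4/9 · 2/3 = 8/27; summing to 53/135.
Therefore the posterior P(urn C | data) = (8/27) / (53/135) = 40/53.

0.7547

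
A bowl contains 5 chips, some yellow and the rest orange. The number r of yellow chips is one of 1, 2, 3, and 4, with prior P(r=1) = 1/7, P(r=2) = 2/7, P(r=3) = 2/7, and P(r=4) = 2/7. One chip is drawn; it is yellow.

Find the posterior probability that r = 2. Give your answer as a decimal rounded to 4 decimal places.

For each hypothesis, P(data | H) works out to: P(data | r = 1) = (1/5) = 1/5; P(data | r = 2) = (2/5) = 2/5; P(data | r = 3) = (3/5) = 3/5; P(data | r = 4) = (4/5) = 4/5.
Weighting by the prior gives 1/7 · 1/5 = 1/35, 2/7 · 2/5 = 4/35, 2/7 · 3/5 = 6/35, 2/7 · 4/5 = 8/35; these sum to 19/35.
Hence P(r = 2 | data) = (4/35) / (19/35) = 4/19.

0.2105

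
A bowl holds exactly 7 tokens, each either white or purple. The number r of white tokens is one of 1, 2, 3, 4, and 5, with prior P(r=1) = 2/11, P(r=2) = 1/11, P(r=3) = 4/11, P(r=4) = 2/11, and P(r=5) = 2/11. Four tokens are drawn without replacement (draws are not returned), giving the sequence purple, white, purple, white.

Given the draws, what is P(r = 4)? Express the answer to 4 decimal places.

0.2609

For each hypothesis, P(data | H) works out to: P(data | r = 1) = (6/7)(1/6)(5/5)(0/4) = 0; P(data | r = 2) = (5/7)(2/6)(4/5)(1/4) = 1/21; P(data | r = 3) = (4/7)(3/6)(3/5)(2/4) = 3/35; P(data | r = 4) = (3/7)(4/6)(2/5)(3/4) = 3/35; P(data | r = 5) = (2/7)(5/6)(1/5)(4/4) = 1/21.
Weighting by the prior gives 2/11 · 0 = 0, 1/11 · 1/21 = 1/231, 4/11 · 3/35 = 12/385, 2/11 · 3/35 = 6/385, 2/11 · 1/21 = 2/231; summing to 23/385.
By Bayes' rule, P(r = 4 | data) = (6/385) / (23/385) = 6/23.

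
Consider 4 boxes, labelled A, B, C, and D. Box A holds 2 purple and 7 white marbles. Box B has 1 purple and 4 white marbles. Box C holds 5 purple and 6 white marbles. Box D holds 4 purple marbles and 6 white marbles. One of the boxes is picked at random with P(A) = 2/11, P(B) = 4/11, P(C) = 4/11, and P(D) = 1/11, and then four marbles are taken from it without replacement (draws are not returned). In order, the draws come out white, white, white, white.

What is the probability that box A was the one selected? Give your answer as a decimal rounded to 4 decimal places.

The likelihood of the observed sequence under each hypothesis: P(data | box A) = (7/9)(6/8)(5/7)(4/6) = 0.27778; P(data | box B) = (4/5)(3/4)(2/3)(1/2) = 0.2; P(data | box C) = (6/11)(5/10)(4/9)(3/8) = 0.045455; P(data | box D) = (6/10)(5/9)(4/8)(3/7) = 0.071429.
The prior-weighted likelihoods are 2/11 · 0.27778 = 0.050505, 4/11 · 0.2 = 0.072727, 4/11 · 0.045455 = 0.016529, 1/11 · 0.071429 = 0.0064935; these sum to 0.14625.
Hence P(box A | data) = (0.050505) / (0.14625) = 0.34532.

0.3453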